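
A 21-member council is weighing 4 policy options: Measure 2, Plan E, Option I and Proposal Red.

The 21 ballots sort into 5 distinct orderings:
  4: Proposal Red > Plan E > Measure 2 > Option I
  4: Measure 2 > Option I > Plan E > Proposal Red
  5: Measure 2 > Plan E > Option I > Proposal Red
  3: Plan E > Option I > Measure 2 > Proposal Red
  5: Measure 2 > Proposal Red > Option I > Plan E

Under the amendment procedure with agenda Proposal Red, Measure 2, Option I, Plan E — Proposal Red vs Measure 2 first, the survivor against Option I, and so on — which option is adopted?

Round 1: Proposal Red vs Measure 2 — 4–17, Measure 2 advances.
Round 2: Measure 2 vs Option I — 18–3, Measure 2 advances.
Round 3: Measure 2 vs Plan E — 14–7, Measure 2 advances.
The agenda winner is Measure 2.

Measure 2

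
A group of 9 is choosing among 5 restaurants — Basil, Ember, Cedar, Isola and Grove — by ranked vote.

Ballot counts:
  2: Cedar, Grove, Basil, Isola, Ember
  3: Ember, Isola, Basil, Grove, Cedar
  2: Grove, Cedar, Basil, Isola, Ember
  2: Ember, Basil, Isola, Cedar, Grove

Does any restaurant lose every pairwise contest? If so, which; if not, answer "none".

Head-to-head results (9 friends):
Basil vs Ember: Basil preferred on 2+2 = 4 ballots; Ember wins 5–4.
Basil vs Cedar: Basil is ranked higher on 3+2 = 5 ballots, Cedar on 4. Basil wins 5–4.
Basil vs Isola: Basil, 6–3.
Basil vs Grove: Basil is ranked higher on 3+2 = 5 ballots, Grove on 4. Basil wins 5–4.
Ember vs Cedar: 5 to 4, Ember.
Ember vs Isola: 3+2 = 5 for Ember, 4 for Isola — Ember by 5–4.
Ember vs Grove: Ember, 5–4.
Cedar vs Isola: Isola wins 5–4.
Cedar–Grove: Grove 5–4.
Isola vs Grove: 5 to 4, Isola.
Cedar is beaten in every head-to-head and is the Condorcet loser.

Cedar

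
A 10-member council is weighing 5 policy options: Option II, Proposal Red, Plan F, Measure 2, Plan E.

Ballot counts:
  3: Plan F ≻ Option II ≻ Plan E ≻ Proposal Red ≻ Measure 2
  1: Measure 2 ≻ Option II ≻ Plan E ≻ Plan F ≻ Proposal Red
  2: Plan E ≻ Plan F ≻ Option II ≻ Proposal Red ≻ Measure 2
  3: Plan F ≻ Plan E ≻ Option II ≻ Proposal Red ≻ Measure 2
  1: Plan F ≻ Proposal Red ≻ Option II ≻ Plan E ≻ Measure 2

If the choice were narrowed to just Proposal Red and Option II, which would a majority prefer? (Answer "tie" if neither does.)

Option II

Ballots ranking Proposal Red above Option II: 1.
Ballots ranking Option II above Proposal Red: 10 − 1 = 9.
Option II wins the head-to-head 9–1.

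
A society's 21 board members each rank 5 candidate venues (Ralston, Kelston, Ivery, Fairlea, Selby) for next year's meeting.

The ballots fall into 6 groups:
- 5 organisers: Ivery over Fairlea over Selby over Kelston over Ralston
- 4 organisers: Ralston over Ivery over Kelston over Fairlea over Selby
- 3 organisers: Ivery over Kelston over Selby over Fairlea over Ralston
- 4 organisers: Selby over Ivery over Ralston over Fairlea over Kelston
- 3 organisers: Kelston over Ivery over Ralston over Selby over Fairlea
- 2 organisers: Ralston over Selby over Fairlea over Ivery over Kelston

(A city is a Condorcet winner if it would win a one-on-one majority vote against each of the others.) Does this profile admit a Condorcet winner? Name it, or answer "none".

Head-to-head results (21 organisers):
Ralston vs Kelston: Kelston wins 11–10.
Ralston vs Ivery: Ivery, 15–6.
Ralston vs Fairlea: Ralston, 13–8.
Ralston vs Selby: Ralston preferred on 4+3+2 = 9 ballots; Selby wins 12–9.
Kelston vs Ivery: Ivery, 18–3.
Kelston vs Fairlea: Fairlea, 11–10.
Kelston vs Selby: Kelston preferred on 4+3+3 = 10 ballots; Selby wins 11–10.
Ivery vs Fairlea: Ivery is ranked higher on 5+4+3+4+3 = 19 ballots, Fairlea on 2. Ivery wins 19–2.
Ivery vs Selby: Ivery, 15–6.
Fairlea vs Selby: 5+4 = 9 for Fairlea, 12 for Selby — Selby by 12–9.
Ivery wins every pairwise contest, so Ivery is the Condorcet winner.

Ivery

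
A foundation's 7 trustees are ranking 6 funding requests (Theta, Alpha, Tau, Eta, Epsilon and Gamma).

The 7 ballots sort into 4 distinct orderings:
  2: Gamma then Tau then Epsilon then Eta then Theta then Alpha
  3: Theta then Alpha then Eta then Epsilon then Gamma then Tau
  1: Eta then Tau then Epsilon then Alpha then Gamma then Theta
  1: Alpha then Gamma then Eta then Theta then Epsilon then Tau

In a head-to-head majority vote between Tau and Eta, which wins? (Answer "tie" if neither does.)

Ballots ranking Tau above Eta: 2.
Ballots ranking Eta above Tau: 7 − 2 = 5.
Eta wins the head-to-head 5–2.

Eta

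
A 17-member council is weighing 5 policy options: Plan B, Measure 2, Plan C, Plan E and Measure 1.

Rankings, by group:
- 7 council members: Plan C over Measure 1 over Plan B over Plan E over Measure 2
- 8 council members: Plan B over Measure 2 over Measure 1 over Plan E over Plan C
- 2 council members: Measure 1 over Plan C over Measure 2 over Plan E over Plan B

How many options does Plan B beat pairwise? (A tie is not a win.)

Plan B against each rival (17 council members):
Plan B vs Measure 2: 7+8 = 15 for Plan B, 2 for Measure 2 — Plan B by 15–2.
Plan B vs Plan C: Plan C, 9–8.
Plan B vs Plan E: 7+8 = 15 for Plan B, 2 for Plan E — Plan B by 15–2.
Plan B vs Measure 1: 8 to 9, Measure 1.
Plan B beats Measure 2, Plan E; loses to Plan C, Measure 1 — 2 pairwise wins.

2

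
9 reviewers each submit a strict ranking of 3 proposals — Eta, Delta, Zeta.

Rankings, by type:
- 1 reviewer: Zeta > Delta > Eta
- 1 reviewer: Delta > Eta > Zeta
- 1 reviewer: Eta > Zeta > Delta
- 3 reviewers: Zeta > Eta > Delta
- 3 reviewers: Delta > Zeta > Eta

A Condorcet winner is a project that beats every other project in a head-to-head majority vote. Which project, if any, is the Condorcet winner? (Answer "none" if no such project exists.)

Head-to-head results (9 reviewers):
Eta vs Delta: Eta is ranked higher on 1+3 = 4 ballots, Delta on 5. Delta wins 5–4.
Eta vs Zeta: 2 to 7, Zeta.
Delta vs Zeta: 4 to 5, Zeta.
Zeta defeats every rival head-to-head and is the Condorcet winner.

Zeta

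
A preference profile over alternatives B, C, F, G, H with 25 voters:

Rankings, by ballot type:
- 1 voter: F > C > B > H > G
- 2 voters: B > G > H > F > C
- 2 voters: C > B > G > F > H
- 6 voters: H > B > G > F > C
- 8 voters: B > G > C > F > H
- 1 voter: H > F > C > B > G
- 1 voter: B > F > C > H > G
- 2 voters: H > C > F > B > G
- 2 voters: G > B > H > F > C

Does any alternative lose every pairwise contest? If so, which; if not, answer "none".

Pairwise majorities:
B vs C: B is ranked higher on 2+6+8+1+2 = 19 ballots, C on 6. B wins 19–6.
B vs F: 21 to 4, B.
B–G: B 23–2.
B vs H: 16 to 9, B.
C vs F: C is ranked higher on 2+8+2 = 12 ballots, F on 13. F wins 13–12.
C–G: G 18–7.
C–H: H 13–12.
F–G: G 20–5.
F–H: H 13–12.
G vs H: G, 14–11.
Only C has no wins; C is the Condorcet loser.

C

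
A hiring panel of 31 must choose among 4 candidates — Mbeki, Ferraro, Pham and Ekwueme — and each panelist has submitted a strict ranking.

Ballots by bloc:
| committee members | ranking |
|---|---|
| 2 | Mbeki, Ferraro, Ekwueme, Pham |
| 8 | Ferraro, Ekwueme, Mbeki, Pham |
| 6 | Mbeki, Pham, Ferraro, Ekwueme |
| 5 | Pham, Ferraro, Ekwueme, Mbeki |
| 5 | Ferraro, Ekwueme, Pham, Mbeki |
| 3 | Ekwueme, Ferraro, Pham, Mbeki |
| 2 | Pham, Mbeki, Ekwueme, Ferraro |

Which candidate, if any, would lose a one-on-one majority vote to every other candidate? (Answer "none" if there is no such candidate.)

Pham

Pairwise majorities:
Mbeki vs Ferraro: 2+6+2 = 10 for Mbeki, 21 for Ferraro — Ferraro by 21–10.
Mbeki–Pham: Mbeki 16–15.
Mbeki–Ekwueme: Ekwueme 21–10.
Ferraro vs Pham: Ferraro, 18–13.
Ferraro–Ekwueme: Ferraro 26–5.
Pham vs Ekwueme: Ekwueme, 18–13.
Pham loses to every other candidate — it is the Condorcet loser.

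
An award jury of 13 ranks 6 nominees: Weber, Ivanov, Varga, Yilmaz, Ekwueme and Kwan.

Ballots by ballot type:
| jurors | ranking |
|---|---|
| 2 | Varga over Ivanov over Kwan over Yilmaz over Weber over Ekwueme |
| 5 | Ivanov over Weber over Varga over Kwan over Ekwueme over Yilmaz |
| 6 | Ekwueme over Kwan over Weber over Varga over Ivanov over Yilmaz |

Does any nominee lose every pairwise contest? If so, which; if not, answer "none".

Pairwise majorities:
Weber vs Ivanov: Ivanov wins 7–6.
Weber vs Varga: Weber preferred on 5+6 = 11 ballots; Weber wins 11–2.
Weber vs Yilmaz: Weber wins 11–2.
Weber vs Ekwueme: Weber is ranked higher on 2+5 = 7 ballots, Ekwueme on 6. Weber wins 7–6.
Weber–Kwan: Kwan 8–5.
Ivanov–Varga: Varga 8–5.
Ivanov–Yilmaz: Ivanov 13–0.
Ivanov vs Ekwueme: Ivanov is ranked higher on 2+5 = 7 ballots, Ekwueme on 6. Ivanov wins 7–6.
Ivanov vs Kwan: 2+5 = 7 for Ivanov, 6 for Kwan — Ivanov by 7–6.
Varga–Yilmaz: Varga 13–0.
Varga vs Ekwueme: Varga preferred on 2+5 = 7 ballots; Varga wins 7–6.
Varga vs Kwan: Varga, 7–6.
Yilmaz vs Ekwueme: 2 to 11, Ekwueme.
Yilmaz vs Kwan: 0 to 13, Kwan.
Ekwueme vs Kwan: 6 to 7, Kwan.
Yilmaz loses to every other nominee — it is the Condorcet loser.

Yilmaz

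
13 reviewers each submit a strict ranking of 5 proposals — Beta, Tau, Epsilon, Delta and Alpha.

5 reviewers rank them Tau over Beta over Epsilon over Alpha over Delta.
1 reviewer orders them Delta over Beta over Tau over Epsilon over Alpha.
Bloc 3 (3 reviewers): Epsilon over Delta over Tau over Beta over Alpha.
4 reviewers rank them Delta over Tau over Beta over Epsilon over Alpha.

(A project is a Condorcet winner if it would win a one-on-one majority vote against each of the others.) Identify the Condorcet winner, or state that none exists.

Head-to-head results (13 reviewers):
Beta vs Tau: Tau wins 12–1.
Beta–Epsilon: Beta 10–3.
Beta vs Delta: Delta, 8–5.
Beta vs Alpha: Beta, 13–0.
Tau vs Epsilon: Tau wins 10–3.
Tau vs Delta: Delta, 8–5.
Tau–Alpha: Tau 13–0.
Epsilon vs Delta: Epsilon wins 8–5.
Epsilon–Alpha: Epsilon 13–0.
Delta–Alpha: Delta 8–5.
No project is unbeaten: Beta loses to Tau; Tau loses to Delta; Epsilon loses to Beta; Delta loses to Epsilon; Alpha loses to Beta. In particular Beta beats Epsilon beats Delta beats Beta is a majority cycle — no Condorcet winner exists.

none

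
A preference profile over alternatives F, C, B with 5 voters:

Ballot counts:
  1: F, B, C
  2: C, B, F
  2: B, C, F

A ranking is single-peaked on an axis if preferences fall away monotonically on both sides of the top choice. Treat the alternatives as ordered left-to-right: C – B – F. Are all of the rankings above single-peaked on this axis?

Axis positions: C=1, B=2, F=3.
Bloc 1 (peak F at position 3): ranking walks positions 3-2-1, expanding outward from the peak — single-peaked.
Bloc 2 (peak C at position 1): ranking walks positions 1-2-3, expanding outward from the peak — single-peaked.
Bloc 3 (peak B at position 2): ranking walks positions 2-1-3, expanding outward from the peak — single-peaked.
Every ranking is single-peaked on this axis.

yes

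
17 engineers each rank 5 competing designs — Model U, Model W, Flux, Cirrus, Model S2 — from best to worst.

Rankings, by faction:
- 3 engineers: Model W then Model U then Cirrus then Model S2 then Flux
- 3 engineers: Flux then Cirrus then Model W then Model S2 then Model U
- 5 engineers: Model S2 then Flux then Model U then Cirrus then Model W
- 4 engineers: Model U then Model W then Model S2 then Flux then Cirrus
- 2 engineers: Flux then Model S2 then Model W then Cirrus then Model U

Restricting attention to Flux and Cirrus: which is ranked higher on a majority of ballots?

Flux

Ballots ranking Flux above Cirrus: 3 + 5 + 4 + 2 = 14.
Ballots ranking Cirrus above Flux: 17 − 14 = 3.
Flux wins the head-to-head 14–3.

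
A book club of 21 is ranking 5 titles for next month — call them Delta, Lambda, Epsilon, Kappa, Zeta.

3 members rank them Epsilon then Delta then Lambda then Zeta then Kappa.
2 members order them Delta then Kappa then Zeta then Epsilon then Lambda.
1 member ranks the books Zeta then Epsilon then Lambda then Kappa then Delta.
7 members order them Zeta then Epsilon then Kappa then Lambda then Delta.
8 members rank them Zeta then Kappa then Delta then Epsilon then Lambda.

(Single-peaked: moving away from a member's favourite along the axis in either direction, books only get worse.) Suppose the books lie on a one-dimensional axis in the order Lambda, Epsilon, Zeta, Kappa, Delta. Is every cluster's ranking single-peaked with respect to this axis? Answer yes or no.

Axis positions: Lambda=1, Epsilon=2, Zeta=3, Kappa=4, Delta=5.
Cluster 1: ranking walks positions 2-5-1-3-4; Delta is ranked above Zeta even though Zeta lies between Delta and the peak Epsilon on the axis — preferences dip and rise again. Not single-peaked.
Cluster 2 (peak Delta at position 5): ranking walks positions 5-4-3-2-1, expanding outward from the peak — single-peaked.
Cluster 3 (peak Zeta at position 3): ranking walks positions 3-2-1-4-5, expanding outward from the peak — single-peaked.
Cluster 4 (peak Zeta at position 3): ranking walks positions 3-2-4-1-5, expanding outward from the peak — single-peaked.
Cluster 5 (peak Zeta at position 3): ranking walks positions 3-4-5-2-1, expanding outward from the peak — single-peaked.
Cluster 1 violates single-peakedness, so the profile is not single-peaked on this axis.

no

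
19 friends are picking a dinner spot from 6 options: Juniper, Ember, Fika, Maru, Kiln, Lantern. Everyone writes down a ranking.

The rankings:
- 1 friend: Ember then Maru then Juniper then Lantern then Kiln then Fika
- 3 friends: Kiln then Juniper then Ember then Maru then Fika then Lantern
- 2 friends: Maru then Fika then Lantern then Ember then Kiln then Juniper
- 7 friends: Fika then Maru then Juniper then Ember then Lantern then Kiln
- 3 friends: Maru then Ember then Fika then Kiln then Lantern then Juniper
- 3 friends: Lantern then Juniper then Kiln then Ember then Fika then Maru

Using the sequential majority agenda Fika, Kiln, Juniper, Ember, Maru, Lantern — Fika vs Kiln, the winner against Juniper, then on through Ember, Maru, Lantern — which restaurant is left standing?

Maru

Round 1: Fika vs Kiln — 12–7, Fika advances.
Round 2: Fika vs Juniper — 12–7, Fika advances.
Round 3: Fika vs Ember — 9–10, Ember advances.
Round 4: Ember vs Maru — 7–12, Maru advances.
Round 5: Maru vs Lantern — 16–3, Maru advances.
The agenda winner is Maru.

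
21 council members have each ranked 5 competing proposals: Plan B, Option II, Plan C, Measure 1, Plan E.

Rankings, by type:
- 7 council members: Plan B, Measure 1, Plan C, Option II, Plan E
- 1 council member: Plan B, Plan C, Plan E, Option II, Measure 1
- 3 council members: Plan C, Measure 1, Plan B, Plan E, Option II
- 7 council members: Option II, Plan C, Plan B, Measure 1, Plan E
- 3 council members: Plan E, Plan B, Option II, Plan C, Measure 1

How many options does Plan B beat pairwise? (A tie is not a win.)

4

Plan B against each rival (21 council members):
Plan B vs Option II: Plan B, 14–7.
Plan B vs Plan C: Plan B preferred on 7+1+3 = 11 ballots; Plan B wins 11–10.
Plan B vs Measure 1: Plan B, 18–3.
Plan B vs Plan E: 7+1+3+7 = 18 for Plan B, 3 for Plan E — Plan B by 18–3.
Plan B beats Option II, Plan C, Measure 1, Plan E — 4 pairwise wins.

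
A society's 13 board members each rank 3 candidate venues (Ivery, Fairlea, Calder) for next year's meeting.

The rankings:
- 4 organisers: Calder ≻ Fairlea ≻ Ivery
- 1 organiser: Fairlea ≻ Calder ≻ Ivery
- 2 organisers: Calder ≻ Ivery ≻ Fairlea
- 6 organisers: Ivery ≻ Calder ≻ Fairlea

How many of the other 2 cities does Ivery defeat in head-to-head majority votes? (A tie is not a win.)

1

Ivery against each rival (13 organisers):
Ivery–Fairlea: Ivery 8–5.
Ivery vs Calder: Ivery is ranked higher on 6 ballots, Calder on 7. Calder wins 7–6.
Ivery beats Fairlea; loses to Calder — 1 pairwise win.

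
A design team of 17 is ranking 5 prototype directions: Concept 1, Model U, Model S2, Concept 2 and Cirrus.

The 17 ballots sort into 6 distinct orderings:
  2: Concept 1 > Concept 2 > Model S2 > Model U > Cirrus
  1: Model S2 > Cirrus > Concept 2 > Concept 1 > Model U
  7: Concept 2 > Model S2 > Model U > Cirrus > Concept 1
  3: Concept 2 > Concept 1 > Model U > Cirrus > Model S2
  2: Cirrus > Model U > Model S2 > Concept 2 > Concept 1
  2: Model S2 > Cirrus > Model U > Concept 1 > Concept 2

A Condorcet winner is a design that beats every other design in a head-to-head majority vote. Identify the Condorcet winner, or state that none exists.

Pairwise majorities:
Concept 1–Model U: Model U 11–6.
Concept 1 vs Model S2: Model S2 wins 12–5.
Concept 1 vs Concept 2: Concept 1 is ranked higher on 2+2 = 4 ballots, Concept 2 on 13. Concept 2 wins 13–4.
Concept 1–Cirrus: Cirrus 12–5.
Model U vs Model S2: Model S2, 12–5.
Model U vs Concept 2: 4 to 13, Concept 2.
Model U vs Cirrus: Model U preferred on 2+7+3 = 12 ballots; Model U wins 12–5.
Model S2 vs Concept 2: Concept 2, 12–5.
Model S2 vs Cirrus: Model S2 wins 12–5.
Concept 2 vs Cirrus: 2+7+3 = 12 for Concept 2, 5 for Cirrus — Concept 2 by 12–5.
Concept 2 wins every pairwise contest, so Concept 2 is the Condorcet winner.

Concept 2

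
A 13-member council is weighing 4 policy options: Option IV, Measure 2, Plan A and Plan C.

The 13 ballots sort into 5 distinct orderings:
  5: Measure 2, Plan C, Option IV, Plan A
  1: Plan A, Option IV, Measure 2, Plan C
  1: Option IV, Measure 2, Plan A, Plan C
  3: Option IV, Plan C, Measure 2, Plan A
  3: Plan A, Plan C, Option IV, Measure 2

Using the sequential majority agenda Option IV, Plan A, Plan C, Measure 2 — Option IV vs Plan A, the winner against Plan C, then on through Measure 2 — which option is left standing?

Round 1: Option IV vs Plan A — 9–4, Option IV advances.
Round 2: Option IV vs Plan C — 5–8, Plan C advances.
Round 3: Plan C vs Measure 2 — 6–7, Measure 2 advances.
Measure 2 survives the agenda.

Measure 2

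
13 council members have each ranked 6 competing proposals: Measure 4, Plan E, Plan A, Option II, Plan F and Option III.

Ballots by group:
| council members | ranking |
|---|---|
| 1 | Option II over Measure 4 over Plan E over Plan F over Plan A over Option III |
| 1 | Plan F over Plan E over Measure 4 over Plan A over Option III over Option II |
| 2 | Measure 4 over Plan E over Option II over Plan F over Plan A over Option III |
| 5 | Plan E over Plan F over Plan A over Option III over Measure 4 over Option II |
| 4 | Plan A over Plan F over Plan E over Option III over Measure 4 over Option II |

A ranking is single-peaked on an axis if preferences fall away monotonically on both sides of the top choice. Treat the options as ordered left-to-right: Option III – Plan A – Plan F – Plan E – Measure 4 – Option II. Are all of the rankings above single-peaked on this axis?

yes

Axis positions: Option III=1, Plan A=2, Plan F=3, Plan E=4, Measure 4=5, Option II=6.
Group 1 (peak Option II at position 6): ranking walks positions 6-5-4-3-2-1, expanding outward from the peak — single-peaked.
Group 2 (peak Plan F at position 3): ranking walks positions 3-4-5-2-1-6, expanding outward from the peak — single-peaked.
Group 3 (peak Measure 4 at position 5): ranking walks positions 5-4-6-3-2-1, expanding outward from the peak — single-peaked.
Group 4 (peak Plan E at position 4): ranking walks positions 4-3-2-1-5-6, expanding outward from the peak — single-peaked.
Group 5 (peak Plan A at position 2): ranking walks positions 2-3-4-1-5-6, expanding outward from the peak — single-peaked.
Every ranking is single-peaked on this axis.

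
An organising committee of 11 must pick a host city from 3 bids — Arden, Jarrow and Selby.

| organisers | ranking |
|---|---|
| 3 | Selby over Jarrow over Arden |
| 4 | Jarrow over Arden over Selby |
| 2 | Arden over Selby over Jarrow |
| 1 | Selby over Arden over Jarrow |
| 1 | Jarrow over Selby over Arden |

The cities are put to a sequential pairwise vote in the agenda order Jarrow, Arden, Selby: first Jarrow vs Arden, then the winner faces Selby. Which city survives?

Selby

Round 1: Jarrow vs Arden — 8–3, Jarrow advances.
Round 2: Jarrow vs Selby — 5–6, Selby advances.
Selby survives the agenda.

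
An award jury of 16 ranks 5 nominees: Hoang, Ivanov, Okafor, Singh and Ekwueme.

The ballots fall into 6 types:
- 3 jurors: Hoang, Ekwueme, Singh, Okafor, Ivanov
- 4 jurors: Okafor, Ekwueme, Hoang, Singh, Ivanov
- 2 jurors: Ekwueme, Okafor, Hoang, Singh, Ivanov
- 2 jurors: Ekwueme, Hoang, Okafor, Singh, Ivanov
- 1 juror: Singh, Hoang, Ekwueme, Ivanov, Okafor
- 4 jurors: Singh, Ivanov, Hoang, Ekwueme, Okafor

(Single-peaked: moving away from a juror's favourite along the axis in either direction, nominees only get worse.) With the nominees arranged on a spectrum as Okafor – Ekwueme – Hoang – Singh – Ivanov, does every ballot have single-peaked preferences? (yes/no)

yes

Axis positions: Okafor=1, Ekwueme=2, Hoang=3, Singh=4, Ivanov=5.
Type 1 (peak Hoang at position 3): ranking walks positions 3-2-4-1-5, expanding outward from the peak — single-peaked.
Type 2 (peak Okafor at position 1): ranking walks positions 1-2-3-4-5, expanding outward from the peak — single-peaked.
Type 3 (peak Ekwueme at position 2): ranking walks positions 2-1-3-4-5, expanding outward from the peak — single-peaked.
Type 4 (peak Ekwueme at position 2): ranking walks positions 2-3-1-4-5, expanding outward from the peak — single-peaked.
Type 5 (peak Singh at position 4): ranking walks positions 4-3-2-5-1, expanding outward from the peak — single-peaked.
Type 6 (peak Singh at position 4): ranking walks positions 4-5-3-2-1, expanding outward from the peak — single-peaked.
Every ranking is single-peaked on this axis.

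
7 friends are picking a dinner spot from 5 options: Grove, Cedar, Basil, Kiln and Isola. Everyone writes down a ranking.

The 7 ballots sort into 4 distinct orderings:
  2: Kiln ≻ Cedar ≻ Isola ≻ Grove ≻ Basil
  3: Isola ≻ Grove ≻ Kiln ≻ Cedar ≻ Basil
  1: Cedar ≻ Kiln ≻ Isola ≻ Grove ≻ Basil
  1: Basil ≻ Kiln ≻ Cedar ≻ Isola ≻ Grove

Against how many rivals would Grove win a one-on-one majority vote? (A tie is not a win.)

Grove against each rival (7 friends):
Grove vs Cedar: 3 for Grove, 4 for Cedar — Cedar by 4–3.
Grove vs Basil: 6 to 1, Grove.
Grove–Kiln: Kiln 4–3.
Grove vs Isola: Grove is ranked higher on 0 ballots, Isola on 7. Isola wins 7–0.
Grove beats Basil; loses to Cedar, Kiln, Isola — 1 pairwise win.

1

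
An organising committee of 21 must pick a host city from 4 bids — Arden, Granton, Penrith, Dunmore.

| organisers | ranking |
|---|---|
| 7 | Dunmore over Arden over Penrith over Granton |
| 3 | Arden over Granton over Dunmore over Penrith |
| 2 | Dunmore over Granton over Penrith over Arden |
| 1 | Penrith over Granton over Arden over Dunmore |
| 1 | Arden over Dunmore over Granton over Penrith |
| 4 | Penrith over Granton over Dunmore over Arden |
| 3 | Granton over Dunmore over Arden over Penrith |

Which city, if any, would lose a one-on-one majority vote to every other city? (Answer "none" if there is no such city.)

Head-to-head results (21 organisers):
Arden vs Granton: 7+3+1 = 11 for Arden, 10 for Granton — Arden by 11–10.
Arden vs Penrith: Arden wins 14–7.
Arden vs Dunmore: 5 to 16, Dunmore.
Granton vs Penrith: Granton preferred on 3+2+1+3 = 9 ballots; Penrith wins 12–9.
Granton vs Dunmore: 3+1+4+3 = 11 for Granton, 10 for Dunmore — Granton by 11–10.
Penrith vs Dunmore: Dunmore wins 16–5.
No city is winless: Arden beats Granton; Granton beats Dunmore; Penrith beats Granton; Dunmore beats Arden. There is no Condorcet loser.

none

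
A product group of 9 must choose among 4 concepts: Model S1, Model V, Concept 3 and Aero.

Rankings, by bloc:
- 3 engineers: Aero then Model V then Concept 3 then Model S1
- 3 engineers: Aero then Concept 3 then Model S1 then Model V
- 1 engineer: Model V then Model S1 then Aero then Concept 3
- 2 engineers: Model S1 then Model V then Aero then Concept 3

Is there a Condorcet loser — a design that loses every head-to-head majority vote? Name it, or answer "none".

none

Pairwise majorities:
Model S1 vs Model V: Model S1 preferred on 3+2 = 5 ballots; Model S1 wins 5–4.
Model S1 vs Concept 3: Concept 3 wins 6–3.
Model S1 vs Aero: Aero, 6–3.
Model V vs Concept 3: Model V wins 6–3.
Model V–Aero: Aero 6–3.
Concept 3 vs Aero: Aero, 9–0.
No design is winless: Model S1 beats Model V; Model V beats Concept 3; Concept 3 beats Model S1; Aero beats Model S1. There is no Condorcet loser.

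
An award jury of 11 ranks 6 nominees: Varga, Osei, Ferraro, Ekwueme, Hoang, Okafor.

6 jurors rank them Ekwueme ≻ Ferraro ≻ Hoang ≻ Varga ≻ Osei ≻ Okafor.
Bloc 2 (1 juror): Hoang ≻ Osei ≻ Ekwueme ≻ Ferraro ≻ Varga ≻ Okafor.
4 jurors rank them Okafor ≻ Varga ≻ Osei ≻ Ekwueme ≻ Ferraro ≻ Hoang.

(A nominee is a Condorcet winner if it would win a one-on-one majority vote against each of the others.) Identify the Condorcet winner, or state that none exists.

Ekwueme

Pairwise majorities:
Varga vs Osei: Varga is ranked higher on 6+4 = 10 ballots, Osei on 1. Varga wins 10–1.
Varga vs Ferraro: Varga preferred on 4 ballots; Ferraro wins 7–4.
Varga vs Ekwueme: Ekwueme, 7–4.
Varga vs Hoang: Varga is ranked higher on 4 ballots, Hoang on 7. Hoang wins 7–4.
Varga vs Okafor: 7 to 4, Varga.
Osei vs Ferraro: Osei is ranked higher on 1+4 = 5 ballots, Ferraro on 6. Ferraro wins 6–5.
Osei vs Ekwueme: 1+4 = 5 for Osei, 6 for Ekwueme — Ekwueme by 6–5.
Osei vs Hoang: Hoang, 7–4.
Osei vs Okafor: Osei preferred on 6+1 = 7 ballots; Osei wins 7–4.
Ferraro–Ekwueme: Ekwueme 11–0.
Ferraro vs Hoang: Ferraro, 10–1.
Ferraro vs Okafor: 7 to 4, Ferraro.
Ekwueme vs Hoang: Ekwueme, 10–1.
Ekwueme vs Okafor: Ekwueme, 7–4.
Hoang vs Okafor: Hoang preferred on 6+1 = 7 ballots; Hoang wins 7–4.
Only Ekwueme has no losses; Ekwueme is the Condorcet winner.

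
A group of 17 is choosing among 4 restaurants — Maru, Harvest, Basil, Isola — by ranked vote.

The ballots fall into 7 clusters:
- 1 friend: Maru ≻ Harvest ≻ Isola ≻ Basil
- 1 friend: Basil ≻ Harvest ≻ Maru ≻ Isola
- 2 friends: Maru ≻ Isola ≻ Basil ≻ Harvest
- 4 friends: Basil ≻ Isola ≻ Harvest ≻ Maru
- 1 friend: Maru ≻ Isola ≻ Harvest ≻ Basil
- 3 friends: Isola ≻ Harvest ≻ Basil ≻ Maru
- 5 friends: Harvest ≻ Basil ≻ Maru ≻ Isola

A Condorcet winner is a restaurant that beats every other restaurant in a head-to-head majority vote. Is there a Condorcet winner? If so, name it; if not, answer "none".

none

Check each pair by majority over 17 ballots:
Maru vs Harvest: Harvest, 13–4.
Maru vs Basil: Basil wins 13–4.
Maru vs Isola: Maru wins 10–7.
Harvest vs Basil: Harvest, 10–7.
Harvest vs Isola: Isola, 10–7.
Basil–Isola: Basil 10–7.
Every restaurant loses at least once (Maru loses to Harvest; Harvest loses to Isola; Basil loses to Harvest; Isola loses to Maru). The majority relation contains the cycle Maru → Isola → Harvest → Maru, so there is no Condorcet winner.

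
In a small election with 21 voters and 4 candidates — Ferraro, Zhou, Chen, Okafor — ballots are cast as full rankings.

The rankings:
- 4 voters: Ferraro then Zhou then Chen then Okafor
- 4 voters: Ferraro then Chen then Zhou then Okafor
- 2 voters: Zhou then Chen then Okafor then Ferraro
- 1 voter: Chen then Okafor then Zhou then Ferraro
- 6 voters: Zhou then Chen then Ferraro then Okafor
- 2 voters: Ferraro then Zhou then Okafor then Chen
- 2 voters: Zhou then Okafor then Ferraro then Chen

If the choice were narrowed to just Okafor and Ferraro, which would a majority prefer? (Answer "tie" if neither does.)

Ferraro

Ballots ranking Okafor above Ferraro: 2 + 1 + 2 = 5.
Ballots ranking Ferraro above Okafor: 21 − 5 = 16.
Ferraro wins the head-to-head 16–5.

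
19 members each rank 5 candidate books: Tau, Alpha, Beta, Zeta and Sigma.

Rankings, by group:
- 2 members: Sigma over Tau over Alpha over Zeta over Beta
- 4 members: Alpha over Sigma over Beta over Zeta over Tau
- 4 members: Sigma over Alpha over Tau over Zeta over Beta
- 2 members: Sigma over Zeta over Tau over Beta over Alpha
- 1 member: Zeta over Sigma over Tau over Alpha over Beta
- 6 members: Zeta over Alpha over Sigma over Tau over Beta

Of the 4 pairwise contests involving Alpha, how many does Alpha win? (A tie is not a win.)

4

Alpha against each rival (19 members):
Alpha vs Tau: 4+4+6 = 14 for Alpha, 5 for Tau — Alpha by 14–5.
Alpha–Beta: Alpha 17–2.
Alpha vs Zeta: 10 to 9, Alpha.
Alpha vs Sigma: Alpha preferred on 4+6 = 10 ballots; Alpha wins 10–9.
Alpha beats Tau, Beta, Zeta, Sigma — 4 pairwise wins.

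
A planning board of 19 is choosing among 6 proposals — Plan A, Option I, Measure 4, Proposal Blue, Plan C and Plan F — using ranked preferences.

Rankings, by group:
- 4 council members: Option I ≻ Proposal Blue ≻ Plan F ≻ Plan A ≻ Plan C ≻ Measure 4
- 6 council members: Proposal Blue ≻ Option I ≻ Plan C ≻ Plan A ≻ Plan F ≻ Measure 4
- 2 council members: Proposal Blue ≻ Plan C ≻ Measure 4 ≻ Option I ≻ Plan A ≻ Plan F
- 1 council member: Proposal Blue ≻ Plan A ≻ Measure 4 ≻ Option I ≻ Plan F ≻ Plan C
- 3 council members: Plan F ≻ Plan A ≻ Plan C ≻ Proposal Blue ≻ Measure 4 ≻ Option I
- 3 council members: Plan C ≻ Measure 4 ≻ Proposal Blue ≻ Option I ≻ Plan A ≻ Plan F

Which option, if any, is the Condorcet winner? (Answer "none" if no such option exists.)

Check each pair by majority over 19 ballots:
Plan A vs Option I: 1+3 = 4 for Plan A, 15 for Option I — Option I by 15–4.
Plan A vs Measure 4: 4+6+1+3 = 14 for Plan A, 5 for Measure 4 — Plan A by 14–5.
Plan A vs Proposal Blue: Plan A is ranked higher on 3 ballots, Proposal Blue on 16. Proposal Blue wins 16–3.
Plan A vs Plan C: Plan A preferred on 4+1+3 = 8 ballots; Plan C wins 11–8.
Plan A vs Plan F: 6+2+1+3 = 12 for Plan A, 7 for Plan F — Plan A by 12–7.
Option I vs Measure 4: Option I preferred on 4+6 = 10 ballots; Option I wins 10–9.
Option I vs Proposal Blue: Option I is ranked higher on 4 ballots, Proposal Blue on 15. Proposal Blue wins 15–4.
Option I vs Plan C: 4+6+1 = 11 for Option I, 8 for Plan C — Option I by 11–8.
Option I vs Plan F: 16 to 3, Option I.
Measure 4 vs Proposal Blue: Measure 4 preferred on 3 ballots; Proposal Blue wins 16–3.
Measure 4 vs Plan C: 1 for Measure 4, 18 for Plan C — Plan C by 18–1.
Measure 4 vs Plan F: 2+1+3 = 6 for Measure 4, 13 for Plan F — Plan F by 13–6.
Proposal Blue vs Plan C: Proposal Blue preferred on 4+6+2+1 = 13 ballots; Proposal Blue wins 13–6.
Proposal Blue vs Plan F: 4+6+2+1+3 = 16 for Proposal Blue, 3 for Plan F — Proposal Blue by 16–3.
Plan C vs Plan F: 6+2+3 = 11 for Plan C, 8 for Plan F — Plan C by 11–8.
Proposal Blue wins every pairwise contest, so Proposal Blue is the Condorcet winner.

Proposal Blue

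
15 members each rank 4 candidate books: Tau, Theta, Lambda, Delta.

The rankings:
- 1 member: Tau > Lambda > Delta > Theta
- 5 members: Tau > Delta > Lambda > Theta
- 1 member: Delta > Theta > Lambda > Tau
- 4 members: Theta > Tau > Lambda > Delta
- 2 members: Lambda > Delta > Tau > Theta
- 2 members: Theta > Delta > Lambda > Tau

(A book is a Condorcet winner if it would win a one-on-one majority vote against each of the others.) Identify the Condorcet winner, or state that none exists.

Check each pair by majority over 15 ballots:
Tau vs Theta: 1+5+2 = 8 for Tau, 7 for Theta — Tau by 8–7.
Tau vs Lambda: Tau preferred on 1+5+4 = 10 ballots; Tau wins 10–5.
Tau vs Delta: 1+5+4 = 10 for Tau, 5 for Delta — Tau by 10–5.
Theta vs Lambda: 7 to 8, Lambda.
Theta vs Delta: 4+2 = 6 for Theta, 9 for Delta — Delta by 9–6.
Lambda vs Delta: Lambda preferred on 1+4+2 = 7 ballots; Delta wins 8–7.
Only Tau has no losses; Tau is the Condorcet winner.

Tau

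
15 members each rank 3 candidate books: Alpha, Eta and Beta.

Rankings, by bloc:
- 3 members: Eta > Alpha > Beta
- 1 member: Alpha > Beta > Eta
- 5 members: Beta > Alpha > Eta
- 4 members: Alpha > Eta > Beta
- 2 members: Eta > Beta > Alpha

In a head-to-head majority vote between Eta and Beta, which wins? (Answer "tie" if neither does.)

Ballots ranking Eta above Beta: 3 + 4 + 2 = 9.
Ballots ranking Beta above Eta: 15 − 9 = 6.
Eta wins the head-to-head 9–6.

Eta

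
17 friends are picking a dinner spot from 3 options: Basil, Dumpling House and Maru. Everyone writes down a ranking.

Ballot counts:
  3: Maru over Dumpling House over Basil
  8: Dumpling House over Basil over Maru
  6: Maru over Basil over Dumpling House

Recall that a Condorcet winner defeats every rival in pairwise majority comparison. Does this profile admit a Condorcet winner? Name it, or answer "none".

Head-to-head results (17 friends):
Basil vs Dumpling House: Dumpling House wins 11–6.
Basil–Maru: Maru 9–8.
Dumpling House vs Maru: Maru, 9–8.
Maru defeats every rival head-to-head and is the Condorcet winner.

Maru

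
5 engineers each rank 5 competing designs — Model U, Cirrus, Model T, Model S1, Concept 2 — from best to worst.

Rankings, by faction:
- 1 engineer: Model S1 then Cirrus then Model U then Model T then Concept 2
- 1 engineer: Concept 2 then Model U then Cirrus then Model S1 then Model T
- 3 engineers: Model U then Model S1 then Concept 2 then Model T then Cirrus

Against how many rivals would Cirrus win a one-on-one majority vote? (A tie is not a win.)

Cirrus against each rival (5 engineers):
Cirrus vs Model U: Model U, 4–1.
Cirrus vs Model T: 2 to 3, Model T.
Cirrus vs Model S1: Model S1 wins 4–1.
Cirrus vs Concept 2: Cirrus preferred on 1 ballot; Concept 2 wins 4–1.
Cirrus beats no one; loses to Model U, Model T, Model S1, Concept 2 — 0 pairwise wins.

0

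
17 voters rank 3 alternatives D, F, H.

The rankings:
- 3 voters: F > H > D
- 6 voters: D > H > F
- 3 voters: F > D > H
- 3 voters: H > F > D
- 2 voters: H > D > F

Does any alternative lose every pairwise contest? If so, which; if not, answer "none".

Pairwise majorities:
D vs F: 6+2 = 8 for D, 9 for F — F by 9–8.
D vs H: D wins 9–8.
F vs H: 3+3 = 6 for F, 11 for H — H by 11–6.
No alternative is winless: D beats H; F beats D; H beats F. There is no Condorcet loser.

none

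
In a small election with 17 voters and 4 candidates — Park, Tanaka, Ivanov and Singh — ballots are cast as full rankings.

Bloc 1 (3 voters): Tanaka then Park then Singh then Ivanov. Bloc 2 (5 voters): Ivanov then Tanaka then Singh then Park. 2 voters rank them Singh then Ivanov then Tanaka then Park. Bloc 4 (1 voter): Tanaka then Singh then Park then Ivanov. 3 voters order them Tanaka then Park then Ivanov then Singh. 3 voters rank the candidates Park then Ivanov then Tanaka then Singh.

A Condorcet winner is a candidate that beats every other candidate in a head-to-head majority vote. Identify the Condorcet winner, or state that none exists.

Head-to-head results (17 voters):
Park vs Tanaka: Park is ranked higher on 3 ballots, Tanaka on 14. Tanaka wins 14–3.
Park vs Ivanov: Park preferred on 3+1+3+3 = 10 ballots; Park wins 10–7.
Park vs Singh: Park preferred on 3+3+3 = 9 ballots; Park wins 9–8.
Tanaka vs Ivanov: 7 to 10, Ivanov.
Tanaka vs Singh: Tanaka is ranked higher on 3+5+1+3+3 = 15 ballots, Singh on 2. Tanaka wins 15–2.
Ivanov vs Singh: Ivanov is ranked higher on 5+3+3 = 11 ballots, Singh on 6. Ivanov wins 11–6.
No candidate is unbeaten: Park loses to Tanaka; Tanaka loses to Ivanov; Ivanov loses to Park; Singh loses to Park. In particular Park beats Ivanov beats Tanaka beats Park is a majority cycle — no Condorcet winner exists.

none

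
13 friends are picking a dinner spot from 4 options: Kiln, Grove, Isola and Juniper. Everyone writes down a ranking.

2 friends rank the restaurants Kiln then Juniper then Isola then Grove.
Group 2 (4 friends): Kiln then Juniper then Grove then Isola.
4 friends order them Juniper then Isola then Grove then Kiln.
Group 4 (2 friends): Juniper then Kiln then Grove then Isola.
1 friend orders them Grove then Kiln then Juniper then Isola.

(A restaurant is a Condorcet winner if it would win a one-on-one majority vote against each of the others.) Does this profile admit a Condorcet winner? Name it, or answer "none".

Kiln

Head-to-head results (13 friends):
Kiln vs Grove: 2+4+2 = 8 for Kiln, 5 for Grove — Kiln by 8–5.
Kiln vs Isola: Kiln preferred on 2+4+2+1 = 9 ballots; Kiln wins 9–4.
Kiln vs Juniper: Kiln is ranked higher on 2+4+1 = 7 ballots, Juniper on 6. Kiln wins 7–6.
Grove vs Isola: Grove, 7–6.
Grove vs Juniper: Juniper wins 12–1.
Isola vs Juniper: Juniper, 13–0.
Kiln beats each of Grove, Isola, Juniper — Kiln is the Condorcet winner.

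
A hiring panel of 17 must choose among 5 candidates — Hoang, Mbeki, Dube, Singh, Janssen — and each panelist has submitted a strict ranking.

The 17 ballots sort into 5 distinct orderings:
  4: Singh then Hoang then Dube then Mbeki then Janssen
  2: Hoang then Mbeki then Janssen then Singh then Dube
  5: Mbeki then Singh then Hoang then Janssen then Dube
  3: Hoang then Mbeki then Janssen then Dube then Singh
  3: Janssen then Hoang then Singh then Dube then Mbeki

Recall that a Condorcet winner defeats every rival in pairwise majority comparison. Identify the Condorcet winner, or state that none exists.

none

Head-to-head results (17 committee members):
Hoang vs Mbeki: 12 to 5, Hoang.
Hoang–Dube: Hoang 17–0.
Hoang–Singh: Singh 9–8.
Hoang–Janssen: Hoang 14–3.
Mbeki vs Dube: 2+5+3 = 10 for Mbeki, 7 for Dube — Mbeki by 10–7.
Mbeki–Singh: Mbeki 10–7.
Mbeki vs Janssen: Mbeki, 14–3.
Dube vs Singh: Dube is ranked higher on 3 ballots, Singh on 14. Singh wins 14–3.
Dube vs Janssen: 4 to 13, Janssen.
Singh vs Janssen: 4+5 = 9 for Singh, 8 for Janssen — Singh by 9–8.
No candidate is unbeaten: Hoang loses to Singh; Mbeki loses to Hoang; Dube loses to Hoang; Singh loses to Mbeki; Janssen loses to Hoang. In particular Hoang beats Mbeki beats Singh beats Hoang is a majority cycle — no Condorcet winner exists.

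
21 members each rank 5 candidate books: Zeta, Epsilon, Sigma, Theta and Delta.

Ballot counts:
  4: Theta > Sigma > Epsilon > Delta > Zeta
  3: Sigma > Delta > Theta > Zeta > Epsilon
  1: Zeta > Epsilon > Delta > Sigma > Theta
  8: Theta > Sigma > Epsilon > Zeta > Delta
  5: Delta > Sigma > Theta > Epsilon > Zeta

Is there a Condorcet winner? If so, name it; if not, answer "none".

Theta

Head-to-head results (21 members):
Zeta vs Epsilon: 3+1 = 4 for Zeta, 17 for Epsilon — Epsilon by 17–4.
Zeta vs Sigma: Zeta preferred on 1 ballot; Sigma wins 20–1.
Zeta vs Theta: 1 for Zeta, 20 for Theta — Theta by 20–1.
Zeta vs Delta: Zeta preferred on 1+8 = 9 ballots; Delta wins 12–9.
Epsilon vs Sigma: Epsilon preferred on 1 ballot; Sigma wins 20–1.
Epsilon vs Theta: 1 for Epsilon, 20 for Theta — Theta by 20–1.
Epsilon vs Delta: Epsilon preferred on 4+1+8 = 13 ballots; Epsilon wins 13–8.
Sigma vs Theta: 3+1+5 = 9 for Sigma, 12 for Theta — Theta by 12–9.
Sigma vs Delta: 15 to 6, Sigma.
Theta vs Delta: Theta preferred on 4+8 = 12 ballots; Theta wins 12–9.
Only Theta has no losses; Theta is the Condorcet winner.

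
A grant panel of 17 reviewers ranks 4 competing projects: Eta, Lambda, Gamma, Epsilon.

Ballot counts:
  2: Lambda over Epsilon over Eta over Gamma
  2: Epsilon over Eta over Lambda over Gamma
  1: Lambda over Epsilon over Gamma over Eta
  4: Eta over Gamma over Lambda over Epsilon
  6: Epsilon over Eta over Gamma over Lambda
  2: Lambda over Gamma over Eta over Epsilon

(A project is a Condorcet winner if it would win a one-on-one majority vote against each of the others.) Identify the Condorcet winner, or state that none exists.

none

Check each pair by majority over 17 ballots:
Eta vs Lambda: 12 to 5, Eta.
Eta vs Gamma: Eta is ranked higher on 2+2+4+6 = 14 ballots, Gamma on 3. Eta wins 14–3.
Eta vs Epsilon: 4+2 = 6 for Eta, 11 for Epsilon — Epsilon by 11–6.
Lambda vs Gamma: 7 to 10, Gamma.
Lambda vs Epsilon: Lambda preferred on 2+1+4+2 = 9 ballots; Lambda wins 9–8.
Gamma vs Epsilon: 4+2 = 6 for Gamma, 11 for Epsilon — Epsilon by 11–6.
No project is unbeaten: Eta loses to Epsilon; Lambda loses to Eta; Gamma loses to Eta; Epsilon loses to Lambda. In particular Eta > Lambda > Epsilon > Eta is a majority cycle — no Condorcet winner exists.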